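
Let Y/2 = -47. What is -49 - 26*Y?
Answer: 2395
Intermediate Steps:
Y = -94 (Y = 2*(-47) = -94)
-49 - 26*Y = -49 - 26*(-94) = -49 + 2444 = 2395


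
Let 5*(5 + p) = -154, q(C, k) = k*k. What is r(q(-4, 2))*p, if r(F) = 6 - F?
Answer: -358/5 ≈ -71.600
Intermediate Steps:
q(C, k) = k²
p = -179/5 (p = -5 + (⅕)*(-154) = -5 - 154/5 = -179/5 ≈ -35.800)
r(q(-4, 2))*p = (6 - 1*2²)*(-179/5) = (6 - 1*4)*(-179/5) = (6 - 4)*(-179/5) = 2*(-179/5) = -358/5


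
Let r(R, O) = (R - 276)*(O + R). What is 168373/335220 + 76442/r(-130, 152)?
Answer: -6030244901/748546260 ≈ -8.0559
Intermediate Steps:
r(R, O) = (-276 + R)*(O + R)
168373/335220 + 76442/r(-130, 152) = 168373/335220 + 76442/((-130)² - 276*152 - 276*(-130) + 152*(-130)) = 168373*(1/335220) + 76442/(16900 - 41952 + 35880 - 19760) = 168373/335220 + 76442/(-8932) = 168373/335220 + 76442*(-1/8932) = 168373/335220 - 38221/4466 = -6030244901/748546260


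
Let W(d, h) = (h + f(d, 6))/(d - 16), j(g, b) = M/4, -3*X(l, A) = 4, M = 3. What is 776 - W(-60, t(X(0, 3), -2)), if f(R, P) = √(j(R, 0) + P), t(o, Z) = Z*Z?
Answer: 14745/19 + 3*√3/152 ≈ 776.09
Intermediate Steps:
X(l, A) = -4/3 (X(l, A) = -⅓*4 = -4/3)
t(o, Z) = Z²
j(g, b) = ¾ (j(g, b) = 3/4 = 3*(¼) = ¾)
f(R, P) = √(¾ + P)
W(d, h) = (h + 3*√3/2)/(-16 + d) (W(d, h) = (h + √(3 + 4*6)/2)/(d - 16) = (h + √(3 + 24)/2)/(-16 + d) = (h + √27/2)/(-16 + d) = (h + (3*√3)/2)/(-16 + d) = (h + 3*√3/2)/(-16 + d))
776 - W(-60, t(X(0, 3), -2)) = 776 - ((-2)² + 3*√3/2)/(-16 - 60) = 776 - (4 + 3*√3/2)/(-76) = 776 - (-1)*(4 + 3*√3/2)/76 = 776 - (-1/19 - 3*√3/152) = 776 + (1/19 + 3*√3/152) = 14745/19 + 3*√3/152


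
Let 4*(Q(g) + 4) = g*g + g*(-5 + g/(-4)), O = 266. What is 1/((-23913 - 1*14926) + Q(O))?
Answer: -4/103635 ≈ -3.8597e-5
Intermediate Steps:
Q(g) = -4 + g**2/4 + g*(-5 - g/4)/4 (Q(g) = -4 + (g*g + g*(-5 + g/(-4)))/4 = -4 + (g**2 + g*(-5 + g*(-1/4)))/4 = -4 + (g**2 + g*(-5 - g/4))/4 = -4 + (g**2/4 + g*(-5 - g/4)/4) = -4 + g**2/4 + g*(-5 - g/4)/4)
1/((-23913 - 1*14926) + Q(O)) = 1/((-23913 - 1*14926) + (-4 - 5/4*266 + (3/16)*266**2)) = 1/((-23913 - 14926) + (-4 - 665/2 + (3/16)*70756)) = 1/(-38839 + (-4 - 665/2 + 53067/4)) = 1/(-38839 + 51721/4) = 1/(-103635/4) = -4/103635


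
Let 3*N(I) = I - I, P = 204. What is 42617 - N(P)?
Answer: 42617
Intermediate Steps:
N(I) = 0 (N(I) = (I - I)/3 = (1/3)*0 = 0)
42617 - N(P) = 42617 - 1*0 = 42617 + 0 = 42617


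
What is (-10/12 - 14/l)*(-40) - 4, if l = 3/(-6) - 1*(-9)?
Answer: 4856/51 ≈ 95.216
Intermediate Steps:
l = 17/2 (l = 3*(-⅙) + 9 = -½ + 9 = 17/2 ≈ 8.5000)
(-10/12 - 14/l)*(-40) - 4 = (-10/12 - 14/17/2)*(-40) - 4 = (-10*1/12 - 14*2/17)*(-40) - 4 = (-⅚ - 28/17)*(-40) - 4 = -253/102*(-40) - 4 = 5060/51 - 4 = 4856/51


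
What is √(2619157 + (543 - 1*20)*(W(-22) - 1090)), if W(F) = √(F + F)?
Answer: √(2049087 + 1046*I*√11) ≈ 1431.5 + 1.21*I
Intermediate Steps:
W(F) = √2*√F (W(F) = √(2*F) = √2*√F)
√(2619157 + (543 - 1*20)*(W(-22) - 1090)) = √(2619157 + (543 - 1*20)*(√2*√(-22) - 1090)) = √(2619157 + (543 - 20)*(√2*(I*√22) - 1090)) = √(2619157 + 523*(2*I*√11 - 1090)) = √(2619157 + 523*(-1090 + 2*I*√11)) = √(2619157 + (-570070 + 1046*I*√11)) = √(2049087 + 1046*I*√11)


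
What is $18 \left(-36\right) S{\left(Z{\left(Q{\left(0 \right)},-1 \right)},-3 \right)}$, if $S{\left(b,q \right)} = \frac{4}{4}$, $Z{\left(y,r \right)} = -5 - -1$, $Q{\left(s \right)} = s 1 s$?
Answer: $-648$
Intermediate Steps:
$Q{\left(s \right)} = s^{2}$ ($Q{\left(s \right)} = s s = s^{2}$)
$Z{\left(y,r \right)} = -4$ ($Z{\left(y,r \right)} = -5 + 1 = -4$)
$S{\left(b,q \right)} = 1$ ($S{\left(b,q \right)} = 4 \cdot \frac{1}{4} = 1$)
$18 \left(-36\right) S{\left(Z{\left(Q{\left(0 \right)},-1 \right)},-3 \right)} = 18 \left(-36\right) 1 = \left(-648\right) 1 = -648$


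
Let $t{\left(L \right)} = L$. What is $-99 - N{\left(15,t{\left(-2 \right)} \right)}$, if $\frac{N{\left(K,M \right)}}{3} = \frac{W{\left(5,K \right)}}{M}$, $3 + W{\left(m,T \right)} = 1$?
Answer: $-102$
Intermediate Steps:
$W{\left(m,T \right)} = -2$ ($W{\left(m,T \right)} = -3 + 1 = -2$)
$N{\left(K,M \right)} = - \frac{6}{M}$ ($N{\left(K,M \right)} = 3 \left(- \frac{2}{M}\right) = - \frac{6}{M}$)
$-99 - N{\left(15,t{\left(-2 \right)} \right)} = -99 - - \frac{6}{-2} = -99 - \left(-6\right) \left(- \frac{1}{2}\right) = -99 - 3 = -102$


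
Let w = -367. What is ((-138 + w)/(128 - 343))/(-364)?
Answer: -101/15652 ≈ -0.0064529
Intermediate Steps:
((-138 + w)/(128 - 343))/(-364) = ((-138 - 367)/(128 - 343))/(-364) = -505/(-215)*(-1/364) = -505*(-1/215)*(-1/364) = (101/43)*(-1/364) = -101/15652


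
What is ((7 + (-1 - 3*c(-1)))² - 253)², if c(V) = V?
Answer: 29584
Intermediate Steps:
((7 + (-1 - 3*c(-1)))² - 253)² = ((7 + (-1 - 3*(-1)))² - 253)² = ((7 + (-1 + 3))² - 253)² = ((7 + 2)² - 253)² = (9² - 253)² = (81 - 253)² = (-172)² = 29584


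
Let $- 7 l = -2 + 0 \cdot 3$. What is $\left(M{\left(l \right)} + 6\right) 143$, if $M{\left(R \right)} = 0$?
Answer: $858$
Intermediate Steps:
$l = \frac{2}{7}$ ($l = - \frac{-2 + 0 \cdot 3}{7} = - \frac{-2 + 0}{7} = \left(- \frac{1}{7}\right) \left(-2\right) = \frac{2}{7} \approx 0.28571$)
$\left(M{\left(l \right)} + 6\right) 143 = \left(0 + 6\right) 143 = 6 \cdot 143 = 858$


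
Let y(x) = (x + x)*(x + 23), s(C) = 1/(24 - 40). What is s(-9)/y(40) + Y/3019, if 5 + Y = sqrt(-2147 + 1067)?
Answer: -406219/243452160 + 6*I*sqrt(30)/3019 ≈ -0.0016686 + 0.010886*I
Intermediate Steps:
s(C) = -1/16 (s(C) = 1/(-16) = -1/16)
y(x) = 2*x*(23 + x) (y(x) = (2*x)*(23 + x) = 2*x*(23 + x))
Y = -5 + 6*I*sqrt(30) (Y = -5 + sqrt(-2147 + 1067) = -5 + sqrt(-1080) = -5 + 6*I*sqrt(30) ≈ -5.0 + 32.863*I)
s(-9)/y(40) + Y/3019 = -1/(80*(23 + 40))/16 + (-5 + 6*I*sqrt(30))/3019 = -1/(16*(2*40*63)) + (-5 + 6*I*sqrt(30))*(1/3019) = -1/16/5040 + (-5/3019 + 6*I*sqrt(30)/3019) = -1/16*1/5040 + (-5/3019 + 6*I*sqrt(30)/3019) = -1/80640 + (-5/3019 + 6*I*sqrt(30)/3019) = -406219/243452160 + 6*I*sqrt(30)/3019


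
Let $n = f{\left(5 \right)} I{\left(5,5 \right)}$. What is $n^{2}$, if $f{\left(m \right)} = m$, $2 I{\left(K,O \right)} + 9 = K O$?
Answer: $1600$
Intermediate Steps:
$I{\left(K,O \right)} = - \frac{9}{2} + \frac{K O}{2}$
$n = 40$ ($n = 5 \left(- \frac{9}{2} + \frac{1}{2} \cdot 5 \cdot 5\right) = 5 \left(- \frac{9}{2} + \frac{25}{2}\right) = 5 \cdot 8 = 40$)
$n^{2} = 40^{2} = 1600$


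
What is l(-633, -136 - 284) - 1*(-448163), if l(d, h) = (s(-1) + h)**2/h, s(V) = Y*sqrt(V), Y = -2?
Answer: 47013016/105 - 4*I ≈ 4.4774e+5 - 4.0*I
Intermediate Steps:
s(V) = -2*sqrt(V)
l(d, h) = (h - 2*I)**2/h (l(d, h) = (-2*I + h)**2/h = (h - 2*I)**2/h)
l(-633, -136 - 284) - 1*(-448163) = ((-136 - 284) - 2*I)**2/(-136 - 284) - 1*(-448163) = (-420 - 2*I)**2/(-420) + 448163 = -(-420 - 2*I)**2/420 + 448163 = 448163 - (-420 - 2*I)**2/420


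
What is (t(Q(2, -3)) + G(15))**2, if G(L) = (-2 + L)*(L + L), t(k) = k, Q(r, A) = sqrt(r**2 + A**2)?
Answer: (390 + sqrt(13))**2 ≈ 1.5493e+5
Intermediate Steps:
Q(r, A) = sqrt(A**2 + r**2)
G(L) = 2*L*(-2 + L) (G(L) = (-2 + L)*(2*L) = 2*L*(-2 + L))
(t(Q(2, -3)) + G(15))**2 = (sqrt((-3)**2 + 2**2) + 2*15*(-2 + 15))**2 = (sqrt(9 + 4) + 2*15*13)**2 = (sqrt(13) + 390)**2 = (390 + sqrt(13))**2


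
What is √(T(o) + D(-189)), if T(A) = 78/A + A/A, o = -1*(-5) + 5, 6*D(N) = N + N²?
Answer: √148270/5 ≈ 77.012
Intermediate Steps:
D(N) = N/6 + N²/6 (D(N) = (N + N²)/6 = N/6 + N²/6)
o = 10 (o = 5 + 5 = 10)
T(A) = 1 + 78/A (T(A) = 78/A + 1 = 1 + 78/A)
√(T(o) + D(-189)) = √((78 + 10)/10 + (⅙)*(-189)*(1 - 189)) = √((⅒)*88 + (⅙)*(-189)*(-188)) = √(44/5 + 5922) = √(29654/5) = √148270/5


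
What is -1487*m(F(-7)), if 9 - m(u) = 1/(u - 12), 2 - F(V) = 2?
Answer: -162083/12 ≈ -13507.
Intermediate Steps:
F(V) = 0 (F(V) = 2 - 1*2 = 2 - 2 = 0)
m(u) = 9 - 1/(-12 + u) (m(u) = 9 - 1/(u - 12) = 9 - 1/(-12 + u))
-1487*m(F(-7)) = -1487*(-109 + 9*0)/(-12 + 0) = -1487*(-109 + 0)/(-12) = -(-1487)*(-109)/12 = -1487*109/12 = -162083/12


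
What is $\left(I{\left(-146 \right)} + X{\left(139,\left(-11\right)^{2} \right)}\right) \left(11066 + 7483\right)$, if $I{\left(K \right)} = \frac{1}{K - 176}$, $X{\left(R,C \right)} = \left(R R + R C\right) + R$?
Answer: $\frac{216686394513}{322} \approx 6.7294 \cdot 10^{8}$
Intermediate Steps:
$X{\left(R,C \right)} = R + R^{2} + C R$ ($X{\left(R,C \right)} = \left(R^{2} + C R\right) + R = R + R^{2} + C R$)
$I{\left(K \right)} = \frac{1}{-176 + K}$
$\left(I{\left(-146 \right)} + X{\left(139,\left(-11\right)^{2} \right)}\right) \left(11066 + 7483\right) = \left(\frac{1}{-176 - 146} + 139 \left(1 + \left(-11\right)^{2} + 139\right)\right) \left(11066 + 7483\right) = \left(\frac{1}{-322} + 139 \left(1 + 121 + 139\right)\right) 18549 = \left(- \frac{1}{322} + 139 \cdot 261\right) 18549 = \left(- \frac{1}{322} + 36279\right) 18549 = \frac{11681837}{322} \cdot 18549 = \frac{216686394513}{322}$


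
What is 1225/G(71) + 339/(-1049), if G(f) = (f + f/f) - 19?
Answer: 1267058/55597 ≈ 22.790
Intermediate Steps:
G(f) = -18 + f (G(f) = (f + 1) - 19 = (1 + f) - 19 = -18 + f)
1225/G(71) + 339/(-1049) = 1225/(-18 + 71) + 339/(-1049) = 1225/53 + 339*(-1/1049) = 1225*(1/53) - 339/1049 = 1225/53 - 339/1049 = 1267058/55597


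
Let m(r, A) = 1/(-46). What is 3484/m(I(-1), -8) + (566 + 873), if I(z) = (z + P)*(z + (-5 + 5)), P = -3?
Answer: -158825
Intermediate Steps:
I(z) = z*(-3 + z) (I(z) = (z - 3)*(z + (-5 + 5)) = (-3 + z)*(z + 0) = (-3 + z)*z = z*(-3 + z))
m(r, A) = -1/46
3484/m(I(-1), -8) + (566 + 873) = 3484/(-1/46) + (566 + 873) = 3484*(-46) + 1439 = -160264 + 1439 = -158825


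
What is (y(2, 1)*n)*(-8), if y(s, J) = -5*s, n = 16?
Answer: 1280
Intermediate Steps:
(y(2, 1)*n)*(-8) = (-5*2*16)*(-8) = -10*16*(-8) = -160*(-8) = 1280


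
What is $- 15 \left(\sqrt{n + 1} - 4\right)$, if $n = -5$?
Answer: $60 - 30 i \approx 60.0 - 30.0 i$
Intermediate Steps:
$- 15 \left(\sqrt{n + 1} - 4\right) = - 15 \left(\sqrt{-5 + 1} - 4\right) = - 15 \left(\sqrt{-4} - 4\right) = - 15 \left(2 i - 4\right) = - 15 \left(-4 + 2 i\right) = 60 - 30 i$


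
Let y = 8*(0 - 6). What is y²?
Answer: 2304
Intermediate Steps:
y = -48 (y = 8*(-6) = -48)
y² = (-48)² = 2304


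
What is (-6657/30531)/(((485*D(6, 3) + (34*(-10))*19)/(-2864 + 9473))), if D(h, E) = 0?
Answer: 14665371/65743420 ≈ 0.22307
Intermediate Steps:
(-6657/30531)/(((485*D(6, 3) + (34*(-10))*19)/(-2864 + 9473))) = (-6657/30531)/(((485*0 + (34*(-10))*19)/(-2864 + 9473))) = (-6657*1/30531)/(((0 - 340*19)/6609)) = -2219*6609/(0 - 6460)/10177 = -2219/(10177*((-6460*1/6609))) = -2219/(10177*(-6460/6609)) = -2219/10177*(-6609/6460) = 14665371/65743420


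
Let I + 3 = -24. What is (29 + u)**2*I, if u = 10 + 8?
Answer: -59643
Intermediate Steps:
u = 18
I = -27 (I = -3 - 24 = -27)
(29 + u)**2*I = (29 + 18)**2*(-27) = 47**2*(-27) = 2209*(-27) = -59643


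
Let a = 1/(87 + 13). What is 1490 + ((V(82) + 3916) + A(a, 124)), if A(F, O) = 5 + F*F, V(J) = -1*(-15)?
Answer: 54260001/10000 ≈ 5426.0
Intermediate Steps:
V(J) = 15
a = 1/100 ≈ 0.010000
A(F, O) = 5 + F²
1490 + ((V(82) + 3916) + A(a, 124)) = 1490 + ((15 + 3916) + (5 + (1/100)²)) = 1490 + (3931 + (5 + 1/10000)) = 1490 + (3931 + 50001/10000) = 1490 + 39360001/10000 = 54260001/10000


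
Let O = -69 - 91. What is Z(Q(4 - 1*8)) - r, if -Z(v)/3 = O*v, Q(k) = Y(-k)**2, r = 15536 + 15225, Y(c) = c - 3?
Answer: -30281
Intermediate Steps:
Y(c) = -3 + c
r = 30761
Q(k) = (-3 - k)**2
O = -160
Z(v) = 480*v (Z(v) = -(-480)*v = 480*v)
Z(Q(4 - 1*8)) - r = 480*(3 + (4 - 1*8))**2 - 1*30761 = 480*(3 + (4 - 8))**2 - 30761 = 480*(3 - 4)**2 - 30761 = 480*(-1)**2 - 30761 = 480*1 - 30761 = 480 - 30761 = -30281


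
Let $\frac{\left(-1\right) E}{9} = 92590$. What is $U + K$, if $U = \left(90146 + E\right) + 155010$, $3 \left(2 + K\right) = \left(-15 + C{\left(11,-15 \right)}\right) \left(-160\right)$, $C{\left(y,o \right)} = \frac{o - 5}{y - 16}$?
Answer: $- \frac{1762708}{3} \approx -5.8757 \cdot 10^{5}$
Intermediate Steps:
$E = -833310$ ($E = \left(-9\right) 92590 = -833310$)
$C{\left(y,o \right)} = \frac{-5 + o}{-16 + y}$
$K = \frac{1754}{3}$ ($K = -2 + \frac{\left(-15 + \frac{-5 - 15}{-16 + 11}\right) \left(-160\right)}{3} = -2 + \frac{\left(-15 + \frac{1}{-5} \left(-20\right)\right) \left(-160\right)}{3} = -2 + \frac{\left(-15 - -4\right) \left(-160\right)}{3} = -2 + \frac{\left(-15 + 4\right) \left(-160\right)}{3} = -2 + \frac{\left(-11\right) \left(-160\right)}{3} = -2 + \frac{1}{3} \cdot 1760 = -2 + \frac{1760}{3} = \frac{1754}{3} \approx 584.67$)
$U = -588154$ ($U = \left(90146 - 833310\right) + 155010 = -743164 + 155010 = -588154$)
$U + K = -588154 + \frac{1754}{3} = - \frac{1762708}{3}$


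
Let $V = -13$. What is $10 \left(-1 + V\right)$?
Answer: $-140$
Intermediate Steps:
$10 \left(-1 + V\right) = 10 \left(-1 - 13\right) = 10 \left(-14\right) = -140$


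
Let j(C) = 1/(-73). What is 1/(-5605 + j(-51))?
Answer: -73/409166 ≈ -0.00017841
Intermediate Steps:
j(C) = -1/73
1/(-5605 + j(-51)) = 1/(-5605 - 1/73) = 1/(-409166/73) = -73/409166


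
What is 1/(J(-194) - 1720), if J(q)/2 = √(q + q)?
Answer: -215/369994 - I*√97/739988 ≈ -0.00058109 - 1.3309e-5*I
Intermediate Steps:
J(q) = 2*√2*√q (J(q) = 2*√(q + q) = 2*√(2*q) = 2*(√2*√q) = 2*√2*√q)
1/(J(-194) - 1720) = 1/(2*√2*√(-194) - 1720) = 1/(2*√2*(I*√194) - 1720) = 1/(4*I*√97 - 1720) = 1/(-1720 + 4*I*√97)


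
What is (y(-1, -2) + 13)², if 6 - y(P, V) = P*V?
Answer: 289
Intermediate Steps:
y(P, V) = 6 - P*V
(y(-1, -2) + 13)² = ((6 - 1*(-1)*(-2)) + 13)² = ((6 - 2) + 13)² = (4 + 13)² = 17² = 289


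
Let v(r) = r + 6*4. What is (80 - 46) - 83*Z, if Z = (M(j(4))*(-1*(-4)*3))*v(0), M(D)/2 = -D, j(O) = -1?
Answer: -47774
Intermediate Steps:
v(r) = 24 + r (v(r) = r + 24 = 24 + r)
M(D) = -2*D (M(D) = 2*(-D) = -2*D)
Z = 576 (Z = ((-2*(-1))*(-1*(-4)*3))*(24 + 0) = (2*(4*3))*24 = (2*12)*24 = 24*24 = 576)
(80 - 46) - 83*Z = (80 - 46) - 83*576 = 34 - 47808 = -47774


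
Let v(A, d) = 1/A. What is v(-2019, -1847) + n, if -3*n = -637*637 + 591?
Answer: 90894931/673 ≈ 1.3506e+5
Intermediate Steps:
n = 405178/3 (n = -(-637*637 + 591)/3 = -(-405769 + 591)/3 = -⅓*(-405178) = 405178/3 ≈ 1.3506e+5)
v(-2019, -1847) + n = 1/(-2019) + 405178/3 = -1/2019 + 405178/3 = 90894931/673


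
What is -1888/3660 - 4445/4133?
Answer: -6017951/3781695 ≈ -1.5913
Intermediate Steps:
-1888/3660 - 4445/4133 = -1888*1/3660 - 4445*1/4133 = -472/915 - 4445/4133 = -6017951/3781695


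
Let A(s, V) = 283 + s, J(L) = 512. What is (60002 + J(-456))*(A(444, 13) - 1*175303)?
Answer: -10564292064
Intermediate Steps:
(60002 + J(-456))*(A(444, 13) - 1*175303) = (60002 + 512)*((283 + 444) - 1*175303) = 60514*(727 - 175303) = 60514*(-174576) = -10564292064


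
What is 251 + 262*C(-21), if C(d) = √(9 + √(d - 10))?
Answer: 251 + 262*√(9 + I*√31) ≈ 1070.8 + 233.09*I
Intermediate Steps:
C(d) = √(9 + √(-10 + d))
251 + 262*C(-21) = 251 + 262*√(9 + √(-10 - 21)) = 251 + 262*√(9 + √(-31)) = 251 + 262*√(9 + I*√31)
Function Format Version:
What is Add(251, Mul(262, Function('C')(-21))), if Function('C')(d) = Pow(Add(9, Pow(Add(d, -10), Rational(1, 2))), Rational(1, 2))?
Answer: Add(251, Mul(262, Pow(Add(9, Mul(I, Pow(31, Rational(1, 2)))), Rational(1, 2)))) ≈ Add(1070.8, Mul(233.09, I))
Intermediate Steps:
Function('C')(d) = Pow(Add(9, Pow(Add(-10, d), Rational(1, 2))), Rational(1, 2))
Add(251, Mul(262, Function('C')(-21))) = Add(251, Mul(262, Pow(Add(9, Pow(Add(-10, -21), Rational(1, 2))), Rational(1, 2)))) = Add(251, Mul(262, Pow(Add(9, Pow(-31, Rational(1, 2))), Rational(1, 2)))) = Add(251, Mul(262, Pow(Add(9, Mul(I, Pow(31, Rational(1, 2)))), Rational(1, 2))))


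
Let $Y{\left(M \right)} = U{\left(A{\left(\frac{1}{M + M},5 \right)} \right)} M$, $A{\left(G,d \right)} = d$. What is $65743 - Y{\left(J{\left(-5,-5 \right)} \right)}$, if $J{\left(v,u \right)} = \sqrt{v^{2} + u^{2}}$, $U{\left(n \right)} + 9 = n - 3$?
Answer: $65743 + 35 \sqrt{2} \approx 65793.0$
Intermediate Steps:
$U{\left(n \right)} = -12 + n$ ($U{\left(n \right)} = -9 + \left(n - 3\right) = -9 + \left(-3 + n\right) = -12 + n$)
$J{\left(v,u \right)} = \sqrt{u^{2} + v^{2}}$
$Y{\left(M \right)} = - 7 M$ ($Y{\left(M \right)} = \left(-12 + 5\right) M = - 7 M$)
$65743 - Y{\left(J{\left(-5,-5 \right)} \right)} = 65743 - - 7 \sqrt{\left(-5\right)^{2} + \left(-5\right)^{2}} = 65743 - - 7 \sqrt{25 + 25} = 65743 - - 7 \sqrt{50} = 65743 - - 7 \cdot 5 \sqrt{2} = 65743 - - 35 \sqrt{2} = 65743 + 35 \sqrt{2}$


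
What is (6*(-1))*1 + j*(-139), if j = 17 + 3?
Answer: -2786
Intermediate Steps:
j = 20
(6*(-1))*1 + j*(-139) = (6*(-1))*1 + 20*(-139) = -6*1 - 2780 = -6 - 2780 = -2786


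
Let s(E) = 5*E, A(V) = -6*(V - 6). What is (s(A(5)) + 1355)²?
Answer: 1918225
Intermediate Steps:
A(V) = 36 - 6*V (A(V) = -6*(-6 + V) = 36 - 6*V)
(s(A(5)) + 1355)² = (5*(36 - 6*5) + 1355)² = (5*(36 - 30) + 1355)² = (5*6 + 1355)² = (30 + 1355)² = 1385² = 1918225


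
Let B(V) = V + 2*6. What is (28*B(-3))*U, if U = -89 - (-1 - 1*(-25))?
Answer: -28476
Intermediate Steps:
U = -113 (U = -89 - (-1 + 25) = -89 - 1*24 = -89 - 24 = -113)
B(V) = 12 + V (B(V) = V + 12 = 12 + V)
(28*B(-3))*U = (28*(12 - 3))*(-113) = (28*9)*(-113) = 252*(-113) = -28476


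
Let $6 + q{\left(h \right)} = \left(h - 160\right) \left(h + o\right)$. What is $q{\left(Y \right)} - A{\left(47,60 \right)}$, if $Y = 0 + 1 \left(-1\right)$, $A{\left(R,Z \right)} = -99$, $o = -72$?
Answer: $11846$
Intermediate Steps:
$Y = -1$ ($Y = 0 - 1 = -1$)
$q{\left(h \right)} = -6 + \left(-160 + h\right) \left(-72 + h\right)$ ($q{\left(h \right)} = -6 + \left(h - 160\right) \left(h - 72\right) = -6 + \left(-160 + h\right) \left(-72 + h\right)$)
$q{\left(Y \right)} - A{\left(47,60 \right)} = \left(11514 + \left(-1\right)^{2} - -232\right) - -99 = \left(11514 + 1 + 232\right) + 99 = 11747 + 99 = 11846$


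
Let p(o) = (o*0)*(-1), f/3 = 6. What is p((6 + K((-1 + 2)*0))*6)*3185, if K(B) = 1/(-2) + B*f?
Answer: 0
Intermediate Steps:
f = 18 (f = 3*6 = 18)
K(B) = -½ + 18*B (K(B) = 1/(-2) + B*18 = -½ + 18*B)
p(o) = 0 (p(o) = 0*(-1) = 0)
p((6 + K((-1 + 2)*0))*6)*3185 = 0*3185 = 0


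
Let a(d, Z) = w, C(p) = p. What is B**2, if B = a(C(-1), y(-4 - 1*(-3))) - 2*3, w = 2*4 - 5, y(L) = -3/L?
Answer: 9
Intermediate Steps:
w = 3 (w = 8 - 5 = 3)
a(d, Z) = 3
B = -3 (B = 3 - 2*3 = 3 - 6 = -3)
B**2 = (-3)**2 = 9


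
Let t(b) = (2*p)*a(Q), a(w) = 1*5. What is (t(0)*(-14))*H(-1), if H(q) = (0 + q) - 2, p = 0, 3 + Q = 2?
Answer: 0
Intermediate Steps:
Q = -1 (Q = -3 + 2 = -1)
a(w) = 5
H(q) = -2 + q (H(q) = q - 2 = -2 + q)
t(b) = 0 (t(b) = (2*0)*5 = 0*5 = 0)
(t(0)*(-14))*H(-1) = (0*(-14))*(-2 - 1) = 0*(-3) = 0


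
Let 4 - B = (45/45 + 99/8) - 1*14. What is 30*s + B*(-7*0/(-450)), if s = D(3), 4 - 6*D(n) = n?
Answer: 5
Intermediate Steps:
D(n) = 2/3 - n/6
s = 1/6 (s = 2/3 - 1/6*3 = 2/3 - 1/2 = 1/6 ≈ 0.16667)
B = 37/8 (B = 4 - ((45/45 + 99/8) - 1*14) = 4 - ((45*(1/45) + 99*(1/8)) - 14) = 4 - ((1 + 99/8) - 14) = 4 - (107/8 - 14) = 4 - 1*(-5/8) = 4 + 5/8 = 37/8 ≈ 4.6250)
30*s + B*(-7*0/(-450)) = 30*(1/6) + 37*(-7*0/(-450))/8 = 5 + 37*(0*(-1/450))/8 = 5 + (37/8)*0 = 5 + 0 = 5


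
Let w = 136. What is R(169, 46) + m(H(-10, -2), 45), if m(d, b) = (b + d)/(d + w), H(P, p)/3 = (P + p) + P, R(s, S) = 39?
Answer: 387/10 ≈ 38.700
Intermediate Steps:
H(P, p) = 3*p + 6*P (H(P, p) = 3*((P + p) + P) = 3*(p + 2*P) = 3*p + 6*P)
m(d, b) = (b + d)/(136 + d) (m(d, b) = (b + d)/(d + 136) = (b + d)/(136 + d))
R(169, 46) + m(H(-10, -2), 45) = 39 + (45 + (3*(-2) + 6*(-10)))/(136 + (3*(-2) + 6*(-10))) = 39 + (45 + (-6 - 60))/(136 + (-6 - 60)) = 39 + (45 - 66)/(136 - 66) = 39 - 21/70 = 39 + (1/70)*(-21) = 39 - 3/10 = 387/10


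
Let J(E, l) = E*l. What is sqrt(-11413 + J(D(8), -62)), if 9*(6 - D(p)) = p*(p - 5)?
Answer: I*sqrt(104577)/3 ≈ 107.79*I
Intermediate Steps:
D(p) = 6 - p*(-5 + p)/9 (D(p) = 6 - p*(p - 5)/9 = 6 - p*(-5 + p)/9)
sqrt(-11413 + J(D(8), -62)) = sqrt(-11413 + (6 - 1/9*8**2 + (5/9)*8)*(-62)) = sqrt(-11413 + (6 - 1/9*64 + 40/9)*(-62)) = sqrt(-11413 + (6 - 64/9 + 40/9)*(-62)) = sqrt(-11413 + (10/3)*(-62)) = sqrt(-11413 - 620/3) = sqrt(-34859/3) = I*sqrt(104577)/3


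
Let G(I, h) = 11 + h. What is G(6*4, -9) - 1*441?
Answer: -439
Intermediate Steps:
G(6*4, -9) - 1*441 = (11 - 9) - 1*441 = 2 - 441 = -439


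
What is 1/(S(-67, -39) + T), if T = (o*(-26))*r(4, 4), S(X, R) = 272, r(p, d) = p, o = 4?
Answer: -1/144 ≈ -0.0069444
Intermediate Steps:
T = -416 (T = (4*(-26))*4 = -104*4 = -416)
1/(S(-67, -39) + T) = 1/(272 - 416) = 1/(-144) = -1/144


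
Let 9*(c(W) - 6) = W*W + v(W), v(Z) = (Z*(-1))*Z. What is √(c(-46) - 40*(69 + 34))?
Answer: 11*I*√34 ≈ 64.141*I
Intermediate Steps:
v(Z) = -Z² (v(Z) = (-Z)*Z = -Z²)
c(W) = 6 (c(W) = 6 + (W*W - W²)/9 = 6 + (W² - W²)/9 = 6 + (⅑)*0 = 6 + 0 = 6)
√(c(-46) - 40*(69 + 34)) = √(6 - 40*(69 + 34)) = √(6 - 40*103) = √(6 - 4120) = √(-4114) = 11*I*√34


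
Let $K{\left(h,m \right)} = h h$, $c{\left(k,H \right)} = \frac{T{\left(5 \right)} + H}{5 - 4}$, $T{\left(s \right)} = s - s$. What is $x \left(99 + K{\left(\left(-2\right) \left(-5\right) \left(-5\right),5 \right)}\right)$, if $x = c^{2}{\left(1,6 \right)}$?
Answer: $93564$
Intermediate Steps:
$T{\left(s \right)} = 0$
$c{\left(k,H \right)} = H$ ($c{\left(k,H \right)} = \frac{0 + H}{5 - 4} = \frac{H}{1} = H 1 = H$)
$K{\left(h,m \right)} = h^{2}$
$x = 36$ ($x = 6^{2} = 36$)
$x \left(99 + K{\left(\left(-2\right) \left(-5\right) \left(-5\right),5 \right)}\right) = 36 \left(99 + \left(\left(-2\right) \left(-5\right) \left(-5\right)\right)^{2}\right) = 36 \left(99 + \left(10 \left(-5\right)\right)^{2}\right) = 36 \left(99 + \left(-50\right)^{2}\right) = 36 \left(99 + 2500\right) = 36 \cdot 2599 = 93564$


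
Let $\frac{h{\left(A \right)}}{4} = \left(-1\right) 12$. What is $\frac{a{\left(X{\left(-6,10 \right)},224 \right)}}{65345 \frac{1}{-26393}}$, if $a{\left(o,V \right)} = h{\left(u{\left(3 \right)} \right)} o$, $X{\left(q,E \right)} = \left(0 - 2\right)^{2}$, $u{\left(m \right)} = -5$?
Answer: $\frac{5067456}{65345} \approx 77.549$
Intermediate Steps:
$X{\left(q,E \right)} = 4$ ($X{\left(q,E \right)} = \left(-2\right)^{2} = 4$)
$h{\left(A \right)} = -48$ ($h{\left(A \right)} = 4 \left(\left(-1\right) 12\right) = 4 \left(-12\right) = -48$)
$a{\left(o,V \right)} = - 48 o$
$\frac{a{\left(X{\left(-6,10 \right)},224 \right)}}{65345 \frac{1}{-26393}} = \frac{\left(-48\right) 4}{65345 \frac{1}{-26393}} = - \frac{192}{65345 \left(- \frac{1}{26393}\right)} = - \frac{192}{- \frac{65345}{26393}} = \left(-192\right) \left(- \frac{26393}{65345}\right) = \frac{5067456}{65345}$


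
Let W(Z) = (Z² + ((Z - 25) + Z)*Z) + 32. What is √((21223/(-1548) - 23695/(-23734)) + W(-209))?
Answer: √1277546297004956309/3061686 ≈ 369.17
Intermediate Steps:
W(Z) = 32 + Z² + Z*(-25 + 2*Z) (W(Z) = (Z² + ((-25 + Z) + Z)*Z) + 32 = (Z² + (-25 + 2*Z)*Z) + 32 = (Z² + Z*(-25 + 2*Z)) + 32 = 32 + Z² + Z*(-25 + 2*Z))
√((21223/(-1548) - 23695/(-23734)) + W(-209)) = √((21223/(-1548) - 23695/(-23734)) + (32 - 25*(-209) + 3*(-209)²)) = √((21223*(-1/1548) - 23695*(-1/23734)) + (32 + 5225 + 3*43681)) = √((-21223/1548 + 23695/23734) + (32 + 5225 + 131043)) = √(-233513411/18370116 + 136300) = √(2503613297389/18370116) = √1277546297004956309/3061686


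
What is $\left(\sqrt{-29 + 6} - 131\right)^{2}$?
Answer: $\left(131 - i \sqrt{23}\right)^{2} \approx 17138.0 - 1256.5 i$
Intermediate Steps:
$\left(\sqrt{-29 + 6} - 131\right)^{2} = \left(\sqrt{-23} - 131\right)^{2} = \left(i \sqrt{23} - 131\right)^{2} = \left(-131 + i \sqrt{23}\right)^{2}$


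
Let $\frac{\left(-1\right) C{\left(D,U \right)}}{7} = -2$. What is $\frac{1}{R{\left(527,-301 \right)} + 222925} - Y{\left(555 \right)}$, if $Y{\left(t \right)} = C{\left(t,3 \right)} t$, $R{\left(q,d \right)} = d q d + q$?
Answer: $- \frac{372728290829}{47970179} \approx -7770.0$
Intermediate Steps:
$C{\left(D,U \right)} = 14$ ($C{\left(D,U \right)} = \left(-7\right) \left(-2\right) = 14$)
$R{\left(q,d \right)} = q + q d^{2}$ ($R{\left(q,d \right)} = q d^{2} + q = q + q d^{2}$)
$Y{\left(t \right)} = 14 t$
$\frac{1}{R{\left(527,-301 \right)} + 222925} - Y{\left(555 \right)} = \frac{1}{527 \left(1 + \left(-301\right)^{2}\right) + 222925} - 14 \cdot 555 = \frac{1}{527 \left(1 + 90601\right) + 222925} - 7770 = \frac{1}{527 \cdot 90602 + 222925} - 7770 = \frac{1}{47747254 + 222925} - 7770 = \frac{1}{47970179} - 7770 = - \frac{372728290829}{47970179}$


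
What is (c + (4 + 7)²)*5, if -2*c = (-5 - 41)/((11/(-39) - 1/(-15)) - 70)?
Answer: 2753745/4564 ≈ 603.36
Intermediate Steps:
c = -1495/4564 (c = -(-5 - 41)/(2*((11/(-39) - 1/(-15)) - 70)) = -(-23)/((11*(-1/39) - 1*(-1/15)) - 70) = -(-23)/((-11/39 + 1/15) - 70) = -(-23)/(-14/65 - 70) = -(-23)/(-4564/65) = -(-23)*(-65)/4564 = -½*1495/2282 = -1495/4564 ≈ -0.32756)
(c + (4 + 7)²)*5 = (-1495/4564 + (4 + 7)²)*5 = (-1495/4564 + 11²)*5 = (-1495/4564 + 121)*5 = (550749/4564)*5 = 2753745/4564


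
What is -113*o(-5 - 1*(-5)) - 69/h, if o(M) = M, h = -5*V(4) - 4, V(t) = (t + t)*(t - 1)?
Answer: 69/124 ≈ 0.55645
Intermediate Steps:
V(t) = 2*t*(-1 + t) (V(t) = (2*t)*(-1 + t) = 2*t*(-1 + t))
h = -124 (h = -10*4*(-1 + 4) - 4 = -10*4*3 - 4 = -5*24 - 4 = -120 - 4 = -124)
-113*o(-5 - 1*(-5)) - 69/h = -113*(-5 - 1*(-5)) - 69/(-124) = -113*(-5 + 5) - 69*(-1/124) = -113*0 + 69/124 = 0 + 69/124 = 69/124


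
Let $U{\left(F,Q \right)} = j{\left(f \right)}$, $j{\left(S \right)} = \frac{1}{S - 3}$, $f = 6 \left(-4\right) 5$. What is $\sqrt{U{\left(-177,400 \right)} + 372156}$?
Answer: $\frac{\sqrt{5630348001}}{123} \approx 610.05$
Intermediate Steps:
$f = -120$ ($f = \left(-24\right) 5 = -120$)
$j{\left(S \right)} = \frac{1}{-3 + S}$
$U{\left(F,Q \right)} = - \frac{1}{123}$ ($U{\left(F,Q \right)} = \frac{1}{-3 - 120} = \frac{1}{-123} = - \frac{1}{123}$)
$\sqrt{U{\left(-177,400 \right)} + 372156} = \sqrt{- \frac{1}{123} + 372156} = \sqrt{\frac{45775187}{123}} = \frac{\sqrt{5630348001}}{123}$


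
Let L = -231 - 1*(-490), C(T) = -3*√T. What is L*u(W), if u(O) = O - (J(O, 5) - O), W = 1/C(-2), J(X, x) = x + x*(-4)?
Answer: 3885 + 259*I*√2/3 ≈ 3885.0 + 122.09*I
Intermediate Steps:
J(X, x) = -3*x (J(X, x) = x - 4*x = -3*x)
W = I*√2/6 (W = 1/(-3*I*√2) = I*√2/6 ≈ 0.2357*I)
L = 259 (L = -231 + 490 = 259)
u(O) = 15 + 2*O (u(O) = O - (-3*5 - O) = O - (-15 - O) = O + (15 + O) = 15 + 2*O)
L*u(W) = 259*(15 + 2*(I*√2/6)) = 259*(15 + I*√2/3) = 3885 + 259*I*√2/3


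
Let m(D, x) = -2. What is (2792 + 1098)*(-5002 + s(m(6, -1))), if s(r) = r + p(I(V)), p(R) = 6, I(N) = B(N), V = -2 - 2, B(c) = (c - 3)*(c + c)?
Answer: -19442220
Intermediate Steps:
B(c) = 2*c*(-3 + c) (B(c) = (-3 + c)*(2*c) = 2*c*(-3 + c))
V = -4
I(N) = 2*N*(-3 + N)
s(r) = 6 + r (s(r) = r + 6 = 6 + r)
(2792 + 1098)*(-5002 + s(m(6, -1))) = (2792 + 1098)*(-5002 + (6 - 2)) = 3890*(-5002 + 4) = 3890*(-4998) = -19442220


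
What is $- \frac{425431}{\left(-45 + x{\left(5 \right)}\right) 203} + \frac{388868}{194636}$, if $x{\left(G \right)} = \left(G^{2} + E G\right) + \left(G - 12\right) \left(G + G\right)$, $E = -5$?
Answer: $\frac{998720778}{49388885} \approx 20.222$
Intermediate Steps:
$x{\left(G \right)} = G^{2} - 5 G + 2 G \left(-12 + G\right)$ ($x{\left(G \right)} = \left(G^{2} - 5 G\right) + \left(G - 12\right) \left(G + G\right) = \left(G^{2} - 5 G\right) + \left(-12 + G\right) 2 G = \left(G^{2} - 5 G\right) + 2 G \left(-12 + G\right) = G^{2} - 5 G + 2 G \left(-12 + G\right)$)
$- \frac{425431}{\left(-45 + x{\left(5 \right)}\right) 203} + \frac{388868}{194636} = - \frac{425431}{\left(-45 + 5 \left(-29 + 3 \cdot 5\right)\right) 203} + \frac{388868}{194636} = - \frac{425431}{\left(-45 + 5 \left(-29 + 15\right)\right) 203} + 388868 \cdot \frac{1}{194636} = - \frac{425431}{\left(-45 + 5 \left(-14\right)\right) 203} + \frac{97217}{48659} = - \frac{425431}{\left(-45 - 70\right) 203} + \frac{97217}{48659} = - \frac{425431}{\left(-115\right) 203} + \frac{97217}{48659} = - \frac{425431}{-23345} + \frac{97217}{48659} = \left(-425431\right) \left(- \frac{1}{23345}\right) + \frac{97217}{48659} = \frac{18497}{1015} + \frac{97217}{48659} = \frac{998720778}{49388885}$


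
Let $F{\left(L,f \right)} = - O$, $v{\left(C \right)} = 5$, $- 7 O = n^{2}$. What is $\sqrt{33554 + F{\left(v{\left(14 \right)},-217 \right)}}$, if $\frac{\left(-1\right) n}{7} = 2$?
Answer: $\sqrt{33582} \approx 183.25$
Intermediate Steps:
$n = -14$ ($n = \left(-7\right) 2 = -14$)
$O = -28$ ($O = - \frac{\left(-14\right)^{2}}{7} = \left(- \frac{1}{7}\right) 196 = -28$)
$F{\left(L,f \right)} = 28$ ($F{\left(L,f \right)} = \left(-1\right) \left(-28\right) = 28$)
$\sqrt{33554 + F{\left(v{\left(14 \right)},-217 \right)}} = \sqrt{33554 + 28} = \sqrt{33582}$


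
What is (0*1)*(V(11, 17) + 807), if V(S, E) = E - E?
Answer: 0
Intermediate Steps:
V(S, E) = 0
(0*1)*(V(11, 17) + 807) = (0*1)*(0 + 807) = 0*807 = 0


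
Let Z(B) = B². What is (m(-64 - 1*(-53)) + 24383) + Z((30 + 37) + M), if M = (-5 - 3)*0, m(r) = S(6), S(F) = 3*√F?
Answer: 28872 + 3*√6 ≈ 28879.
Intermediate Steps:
m(r) = 3*√6
M = 0 (M = -8*0 = 0)
(m(-64 - 1*(-53)) + 24383) + Z((30 + 37) + M) = (3*√6 + 24383) + ((30 + 37) + 0)² = (24383 + 3*√6) + (67 + 0)² = (24383 + 3*√6) + 67² = (24383 + 3*√6) + 4489 = 28872 + 3*√6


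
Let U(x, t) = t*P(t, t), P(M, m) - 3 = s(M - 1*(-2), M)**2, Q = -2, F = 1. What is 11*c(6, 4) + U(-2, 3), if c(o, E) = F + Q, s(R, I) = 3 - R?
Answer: 10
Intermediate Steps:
c(o, E) = -1 (c(o, E) = 1 - 2 = -1)
P(M, m) = 3 + (1 - M)**2 (P(M, m) = 3 + (3 - (M - 1*(-2)))**2 = 3 + (3 - (M + 2))**2 = 3 + (3 - (2 + M))**2 = 3 + (3 + (-2 - M))**2 = 3 + (1 - M)**2)
U(x, t) = t*(3 + (-1 + t)**2)
11*c(6, 4) + U(-2, 3) = 11*(-1) + 3*(3 + (-1 + 3)**2) = -11 + 3*(3 + 2**2) = -11 + 3*(3 + 4) = -11 + 3*7 = -11 + 21 = 10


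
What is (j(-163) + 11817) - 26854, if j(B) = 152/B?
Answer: -2451183/163 ≈ -15038.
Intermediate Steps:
(j(-163) + 11817) - 26854 = (152/(-163) + 11817) - 26854 = (152*(-1/163) + 11817) - 26854 = (-152/163 + 11817) - 26854 = 1926019/163 - 26854 = -2451183/163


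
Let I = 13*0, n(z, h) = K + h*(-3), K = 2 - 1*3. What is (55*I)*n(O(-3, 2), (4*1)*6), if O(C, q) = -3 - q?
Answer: 0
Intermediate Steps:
K = -1 (K = 2 - 3 = -1)
n(z, h) = -1 - 3*h (n(z, h) = -1 + h*(-3) = -1 - 3*h)
I = 0
(55*I)*n(O(-3, 2), (4*1)*6) = (55*0)*(-1 - 3*4*1*6) = 0*(-1 - 12*6) = 0*(-1 - 3*24) = 0*(-1 - 72) = 0*(-73) = 0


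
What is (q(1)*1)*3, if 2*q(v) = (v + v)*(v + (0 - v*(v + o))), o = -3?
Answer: 9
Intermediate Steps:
q(v) = v*(v - v*(-3 + v)) (q(v) = ((v + v)*(v + (0 - v*(v - 3))))/2 = ((2*v)*(v + (0 - v*(-3 + v))))/2 = ((2*v)*(v - v*(-3 + v)))/2 = (2*v*(v - v*(-3 + v)))/2 = v*(v - v*(-3 + v)))
(q(1)*1)*3 = ((1²*(4 - 1*1))*1)*3 = ((1*(4 - 1))*1)*3 = ((1*3)*1)*3 = (3*1)*3 = 3*3 = 9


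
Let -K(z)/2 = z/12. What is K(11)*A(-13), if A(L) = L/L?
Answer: -11/6 ≈ -1.8333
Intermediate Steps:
K(z) = -z/6 (K(z) = -2*z/12 = -z/6)
A(L) = 1
K(11)*A(-13) = -⅙*11*1 = -11/6*1 = -11/6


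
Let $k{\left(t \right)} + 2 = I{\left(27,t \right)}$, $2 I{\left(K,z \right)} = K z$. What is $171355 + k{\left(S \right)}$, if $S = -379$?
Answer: $\frac{332473}{2} \approx 1.6624 \cdot 10^{5}$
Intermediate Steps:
$I{\left(K,z \right)} = \frac{K z}{2}$
$k{\left(t \right)} = -2 + \frac{27 t}{2}$ ($k{\left(t \right)} = -2 + \frac{1}{2} \cdot 27 t = -2 + \frac{27 t}{2}$)
$171355 + k{\left(S \right)} = 171355 + \left(-2 + \frac{27}{2} \left(-379\right)\right) = 171355 - \frac{10237}{2} = \frac{332473}{2}$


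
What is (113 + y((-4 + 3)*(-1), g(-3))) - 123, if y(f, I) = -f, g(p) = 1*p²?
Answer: -11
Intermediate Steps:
g(p) = p²
(113 + y((-4 + 3)*(-1), g(-3))) - 123 = (113 - (-4 + 3)*(-1)) - 123 = (113 - (-1)*(-1)) - 123 = (113 - 1*1) - 123 = (113 - 1) - 123 = 112 - 123 = -11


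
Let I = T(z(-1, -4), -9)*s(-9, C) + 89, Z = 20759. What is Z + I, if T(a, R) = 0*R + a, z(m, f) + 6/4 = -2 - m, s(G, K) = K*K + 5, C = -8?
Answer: 41351/2 ≈ 20676.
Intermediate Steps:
s(G, K) = 5 + K² (s(G, K) = K² + 5 = 5 + K²)
z(m, f) = -7/2 - m (z(m, f) = -3/2 + (-2 - m) = -7/2 - m)
T(a, R) = a (T(a, R) = 0 + a = a)
I = -167/2 (I = (-7/2 - 1*(-1))*(5 + (-8)²) + 89 = (-7/2 + 1)*(5 + 64) + 89 = -5/2*69 + 89 = -345/2 + 89 = -167/2 ≈ -83.500)
Z + I = 20759 - 167/2 = 41351/2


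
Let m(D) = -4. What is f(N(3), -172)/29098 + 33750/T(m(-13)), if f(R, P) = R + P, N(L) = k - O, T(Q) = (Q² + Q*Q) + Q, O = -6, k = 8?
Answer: 245513269/203686 ≈ 1205.4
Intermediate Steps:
T(Q) = Q + 2*Q² (T(Q) = (Q² + Q²) + Q = 2*Q² + Q = Q + 2*Q²)
N(L) = 14 (N(L) = 8 - 1*(-6) = 8 + 6 = 14)
f(R, P) = P + R
f(N(3), -172)/29098 + 33750/T(m(-13)) = (-172 + 14)/29098 + 33750/((-4*(1 + 2*(-4)))) = -158*1/29098 + 33750/((-4*(1 - 8))) = -79/14549 + 33750/((-4*(-7))) = -79/14549 + 33750/28 = -79/14549 + 33750*(1/28) = -79/14549 + 16875/14 = 245513269/203686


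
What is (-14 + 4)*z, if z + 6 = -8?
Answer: 140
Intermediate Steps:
z = -14 (z = -6 - 8 = -14)
(-14 + 4)*z = (-14 + 4)*(-14) = -10*(-14) = 140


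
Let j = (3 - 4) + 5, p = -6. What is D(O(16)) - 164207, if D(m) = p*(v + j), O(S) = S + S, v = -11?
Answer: -164165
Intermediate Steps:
O(S) = 2*S
j = 4 (j = -1 + 5 = 4)
D(m) = 42 (D(m) = -6*(-11 + 4) = -6*(-7) = 42)
D(O(16)) - 164207 = 42 - 164207 = -164165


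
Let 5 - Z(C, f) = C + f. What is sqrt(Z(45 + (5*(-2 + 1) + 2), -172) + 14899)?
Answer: sqrt(15034) ≈ 122.61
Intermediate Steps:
Z(C, f) = 5 - C - f (Z(C, f) = 5 - (C + f) = 5 + (-C - f) = 5 - C - f)
sqrt(Z(45 + (5*(-2 + 1) + 2), -172) + 14899) = sqrt((5 - (45 + (5*(-2 + 1) + 2)) - 1*(-172)) + 14899) = sqrt((5 - (45 + (5*(-1) + 2)) + 172) + 14899) = sqrt((5 - (45 + (-5 + 2)) + 172) + 14899) = sqrt((5 - (45 - 3) + 172) + 14899) = sqrt((5 - 1*42 + 172) + 14899) = sqrt((5 - 42 + 172) + 14899) = sqrt(135 + 14899) = sqrt(15034)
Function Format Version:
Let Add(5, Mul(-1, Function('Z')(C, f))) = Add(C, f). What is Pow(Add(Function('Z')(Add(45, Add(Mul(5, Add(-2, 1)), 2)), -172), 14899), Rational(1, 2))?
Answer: Pow(15034, Rational(1, 2)) ≈ 122.61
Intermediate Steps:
Function('Z')(C, f) = Add(5, Mul(-1, C), Mul(-1, f)) (Function('Z')(C, f) = Add(5, Mul(-1, Add(C, f))) = Add(5, Add(Mul(-1, C), Mul(-1, f))) = Add(5, Mul(-1, C), Mul(-1, f)))
Pow(Add(Function('Z')(Add(45, Add(Mul(5, Add(-2, 1)), 2)), -172), 14899), Rational(1, 2)) = Pow(Add(Add(5, Mul(-1, Add(45, Add(Mul(5, Add(-2, 1)), 2))), Mul(-1, -172)), 14899), Rational(1, 2)) = Pow(Add(Add(5, Mul(-1, Add(45, Add(Mul(5, -1), 2))), 172), 14899), Rational(1, 2)) = Pow(Add(Add(5, Mul(-1, Add(45, Add(-5, 2))), 172), 14899), Rational(1, 2)) = Pow(Add(Add(5, Mul(-1, Add(45, -3)), 172), 14899), Rational(1, 2)) = Pow(Add(Add(5, Mul(-1, 42), 172), 14899), Rational(1, 2)) = Pow(Add(Add(5, -42, 172), 14899), Rational(1, 2)) = Pow(Add(135, 14899), Rational(1, 2)) = Pow(15034, Rational(1, 2))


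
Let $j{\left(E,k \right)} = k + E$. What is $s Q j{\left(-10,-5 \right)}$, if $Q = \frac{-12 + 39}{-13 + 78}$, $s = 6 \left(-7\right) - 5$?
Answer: $\frac{3807}{13} \approx 292.85$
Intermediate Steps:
$s = -47$ ($s = -42 - 5 = -47$)
$j{\left(E,k \right)} = E + k$
$Q = \frac{27}{65} \approx 0.41538$
$s Q j{\left(-10,-5 \right)} = \left(-47\right) \frac{27}{65} \left(-10 - 5\right) = \left(- \frac{1269}{65}\right) \left(-15\right) = \frac{3807}{13}$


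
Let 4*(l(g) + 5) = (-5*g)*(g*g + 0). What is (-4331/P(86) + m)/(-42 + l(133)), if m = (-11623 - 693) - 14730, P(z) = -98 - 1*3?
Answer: 10909260/1188100673 ≈ 0.0091821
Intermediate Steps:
P(z) = -101 (P(z) = -98 - 3 = -101)
m = -27046 (m = -12316 - 14730 = -27046)
l(g) = -5 - 5*g³/4 (l(g) = -5 + ((-5*g)*(g*g + 0))/4 = -5 + ((-5*g)*(g² + 0))/4 = -5 + ((-5*g)*g²)/4 = -5 + (-5*g³)/4 = -5 - 5*g³/4)
(-4331/P(86) + m)/(-42 + l(133)) = (-4331/(-101) - 27046)/(-42 + (-5 - 5/4*133³)) = (-4331*(-1/101) - 27046)/(-42 + (-5 - 5/4*2352637)) = (4331/101 - 27046)/(-42 + (-5 - 11763185/4)) = -2727315/(101*(-42 - 11763205/4)) = -2727315/(101*(-11763373/4)) = -2727315/101*(-4/11763373) = 10909260/1188100673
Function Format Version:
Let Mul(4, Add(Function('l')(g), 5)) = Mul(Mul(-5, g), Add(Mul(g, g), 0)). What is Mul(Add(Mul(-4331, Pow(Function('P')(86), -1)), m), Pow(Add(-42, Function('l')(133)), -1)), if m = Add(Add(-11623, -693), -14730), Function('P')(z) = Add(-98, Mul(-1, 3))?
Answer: Rational(10909260, 1188100673) ≈ 0.0091821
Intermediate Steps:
Function('P')(z) = -101 (Function('P')(z) = Add(-98, -3) = -101)
m = -27046 (m = Add(-12316, -14730) = -27046)
Function('l')(g) = Add(-5, Mul(Rational(-5, 4), Pow(g, 3))) (Function('l')(g) = Add(-5, Mul(Rational(1, 4), Mul(Mul(-5, g), Add(Mul(g, g), 0)))) = Add(-5, Mul(Rational(1, 4), Mul(Mul(-5, g), Add(Pow(g, 2), 0)))) = Add(-5, Mul(Rational(1, 4), Mul(Mul(-5, g), Pow(g, 2)))) = Add(-5, Mul(Rational(1, 4), Mul(-5, Pow(g, 3)))) = Add(-5, Mul(Rational(-5, 4), Pow(g, 3))))
Mul(Add(Mul(-4331, Pow(Function('P')(86), -1)), m), Pow(Add(-42, Function('l')(133)), -1)) = Mul(Add(Mul(-4331, Pow(-101, -1)), -27046), Pow(Add(-42, Add(-5, Mul(Rational(-5, 4), Pow(133, 3)))), -1)) = Mul(Add(Mul(-4331, Rational(-1, 101)), -27046), Pow(Add(-42, Add(-5, Mul(Rational(-5, 4), 2352637))), -1)) = Mul(Add(Rational(4331, 101), -27046), Pow(Add(-42, Add(-5, Rational(-11763185, 4))), -1)) = Mul(Rational(-2727315, 101), Pow(Add(-42, Rational(-11763205, 4)), -1)) = Mul(Rational(-2727315, 101), Pow(Rational(-11763373, 4), -1)) = Mul(Rational(-2727315, 101), Rational(-4, 11763373)) = Rational(10909260, 1188100673)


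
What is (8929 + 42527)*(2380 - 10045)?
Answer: -394410240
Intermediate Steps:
(8929 + 42527)*(2380 - 10045) = 51456*(-7665) = -394410240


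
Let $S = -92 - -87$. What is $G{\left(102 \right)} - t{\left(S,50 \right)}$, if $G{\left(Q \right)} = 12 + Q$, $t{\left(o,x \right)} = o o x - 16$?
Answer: $-1120$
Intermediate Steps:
$S = -5$ ($S = -92 + 87 = -5$)
$t{\left(o,x \right)} = -16 + x o^{2}$ ($t{\left(o,x \right)} = o^{2} x - 16 = x o^{2} - 16 = -16 + x o^{2}$)
$G{\left(102 \right)} - t{\left(S,50 \right)} = \left(12 + 102\right) - \left(-16 + 50 \left(-5\right)^{2}\right) = 114 - \left(-16 + 50 \cdot 25\right) = 114 - \left(-16 + 1250\right) = 114 - 1234 = -1120$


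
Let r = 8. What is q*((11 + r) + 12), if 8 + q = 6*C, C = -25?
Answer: -4898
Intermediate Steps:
q = -158 (q = -8 + 6*(-25) = -8 - 150 = -158)
q*((11 + r) + 12) = -158*((11 + 8) + 12) = -158*(19 + 12) = -158*31 = -4898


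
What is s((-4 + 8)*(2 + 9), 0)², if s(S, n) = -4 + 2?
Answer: 4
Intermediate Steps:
s(S, n) = -2
s((-4 + 8)*(2 + 9), 0)² = (-2)² = 4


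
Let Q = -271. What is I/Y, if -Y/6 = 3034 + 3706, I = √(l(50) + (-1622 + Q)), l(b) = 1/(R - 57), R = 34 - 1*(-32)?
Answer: -I*√4259/60660 ≈ -0.0010758*I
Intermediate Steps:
R = 66 (R = 34 + 32 = 66)
l(b) = ⅑ (l(b) = 1/(66 - 57) = 1/9 = ⅑)
I = 2*I*√4259/3 (I = √(⅑ + (-1622 - 271)) = √(⅑ - 1893) = √(-17036/9) = 2*I*√4259/3 ≈ 43.507*I)
Y = -40440 (Y = -6*(3034 + 3706) = -6*6740 = -40440)
I/Y = (2*I*√4259/3)/(-40440) = (2*I*√4259/3)*(-1/40440) = -I*√4259/60660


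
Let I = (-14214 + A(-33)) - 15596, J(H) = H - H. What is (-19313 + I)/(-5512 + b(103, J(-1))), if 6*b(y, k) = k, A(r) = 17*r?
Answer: 12421/1378 ≈ 9.0138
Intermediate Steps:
J(H) = 0
b(y, k) = k/6
I = -30371 (I = (-14214 + 17*(-33)) - 15596 = (-14214 - 561) - 15596 = -14775 - 15596 = -30371)
(-19313 + I)/(-5512 + b(103, J(-1))) = (-19313 - 30371)/(-5512 + (1/6)*0) = -49684/(-5512 + 0) = -49684/(-5512) = -49684*(-1/5512) = 12421/1378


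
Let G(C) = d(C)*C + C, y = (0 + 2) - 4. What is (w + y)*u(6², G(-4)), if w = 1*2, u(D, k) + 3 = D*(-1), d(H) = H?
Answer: 0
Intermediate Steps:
y = -2 (y = 2 - 4 = -2)
G(C) = C + C² (G(C) = C*C + C = C² + C = C + C²)
u(D, k) = -3 - D (u(D, k) = -3 + D*(-1) = -3 - D)
w = 2
(w + y)*u(6², G(-4)) = (2 - 2)*(-3 - 1*6²) = 0*(-3 - 1*36) = 0*(-3 - 36) = 0*(-39) = 0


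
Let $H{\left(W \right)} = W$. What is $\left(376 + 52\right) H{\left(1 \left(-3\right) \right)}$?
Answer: $-1284$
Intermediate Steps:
$\left(376 + 52\right) H{\left(1 \left(-3\right) \right)} = \left(376 + 52\right) 1 \left(-3\right) = 428 \left(-3\right) = -1284$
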